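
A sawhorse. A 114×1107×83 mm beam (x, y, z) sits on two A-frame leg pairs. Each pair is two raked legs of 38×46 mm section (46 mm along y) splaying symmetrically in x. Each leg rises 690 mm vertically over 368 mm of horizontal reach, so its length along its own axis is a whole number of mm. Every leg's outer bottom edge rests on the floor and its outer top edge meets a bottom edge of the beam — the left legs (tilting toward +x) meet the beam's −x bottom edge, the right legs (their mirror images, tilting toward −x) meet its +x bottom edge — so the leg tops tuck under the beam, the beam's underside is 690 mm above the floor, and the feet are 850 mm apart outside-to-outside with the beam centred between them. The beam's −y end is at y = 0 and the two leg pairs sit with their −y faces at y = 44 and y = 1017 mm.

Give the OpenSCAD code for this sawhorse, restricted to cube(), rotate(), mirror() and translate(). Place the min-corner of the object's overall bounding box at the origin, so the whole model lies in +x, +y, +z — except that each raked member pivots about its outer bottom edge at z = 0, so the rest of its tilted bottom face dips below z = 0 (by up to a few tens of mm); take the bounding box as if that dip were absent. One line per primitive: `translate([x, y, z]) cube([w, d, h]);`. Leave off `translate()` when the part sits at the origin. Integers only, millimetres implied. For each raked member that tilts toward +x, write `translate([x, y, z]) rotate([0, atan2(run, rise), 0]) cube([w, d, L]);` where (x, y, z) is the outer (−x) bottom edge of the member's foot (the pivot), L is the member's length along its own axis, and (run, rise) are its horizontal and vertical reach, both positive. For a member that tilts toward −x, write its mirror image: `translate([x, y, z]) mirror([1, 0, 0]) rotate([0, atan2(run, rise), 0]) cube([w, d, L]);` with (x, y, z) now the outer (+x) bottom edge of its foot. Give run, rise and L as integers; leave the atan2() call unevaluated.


// leg length = √(368² + 690²) = 782
// right-leg outer foot x = 2·368 + 114 = 850
// beam min-corner = (368, 0, 690)
translate([368, 0, 690]) cube([114, 1107, 83]);
translate([0, 44, 0]) rotate([0, atan2(368, 690), 0]) cube([38, 46, 782]);
translate([850, 44, 0]) mirror([1, 0, 0]) rotate([0, atan2(368, 690), 0]) cube([38, 46, 782]);
translate([0, 1017, 0]) rotate([0, atan2(368, 690), 0]) cube([38, 46, 782]);
translate([850, 1017, 0]) mirror([1, 0, 0]) rotate([0, atan2(368, 690), 0]) cube([38, 46, 782]);


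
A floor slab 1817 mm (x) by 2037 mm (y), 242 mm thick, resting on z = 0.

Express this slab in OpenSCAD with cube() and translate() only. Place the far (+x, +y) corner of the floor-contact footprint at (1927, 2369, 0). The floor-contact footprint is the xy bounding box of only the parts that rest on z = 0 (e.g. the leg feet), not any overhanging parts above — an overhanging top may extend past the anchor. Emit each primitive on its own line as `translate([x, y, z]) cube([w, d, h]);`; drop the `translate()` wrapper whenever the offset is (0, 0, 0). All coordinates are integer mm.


translate([110, 332, 0]) cube([1817, 2037, 242]);


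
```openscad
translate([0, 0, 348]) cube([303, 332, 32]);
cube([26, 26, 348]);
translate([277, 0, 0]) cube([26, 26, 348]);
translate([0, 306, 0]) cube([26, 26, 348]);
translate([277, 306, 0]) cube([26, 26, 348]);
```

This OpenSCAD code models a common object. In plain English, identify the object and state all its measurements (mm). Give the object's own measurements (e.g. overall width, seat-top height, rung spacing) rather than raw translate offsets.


A simple wooden stool: a rectangular seat 303 mm (x) by 332 mm (y), 32 mm thick, top face at z = 380 mm, on four square legs, each 26×26 mm in cross-section. The legs rest on z = 0, each flush with a corner of the seat.


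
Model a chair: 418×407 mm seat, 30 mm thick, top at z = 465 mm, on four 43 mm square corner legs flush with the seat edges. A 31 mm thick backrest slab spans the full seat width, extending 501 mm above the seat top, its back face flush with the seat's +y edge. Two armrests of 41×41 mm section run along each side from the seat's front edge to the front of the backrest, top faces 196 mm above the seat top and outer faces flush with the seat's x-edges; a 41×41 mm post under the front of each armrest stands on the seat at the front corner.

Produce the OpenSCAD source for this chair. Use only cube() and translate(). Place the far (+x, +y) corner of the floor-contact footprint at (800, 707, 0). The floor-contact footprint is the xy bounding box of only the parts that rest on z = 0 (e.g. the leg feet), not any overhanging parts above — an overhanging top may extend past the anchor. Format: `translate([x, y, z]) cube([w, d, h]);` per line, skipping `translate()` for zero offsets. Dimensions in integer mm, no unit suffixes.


translate([382, 300, 435]) cube([418, 407, 30]);
translate([382, 300, 0]) cube([43, 43, 435]);
translate([757, 300, 0]) cube([43, 43, 435]);
translate([382, 664, 0]) cube([43, 43, 435]);
translate([757, 664, 0]) cube([43, 43, 435]);
translate([382, 676, 465]) cube([418, 31, 501]);
translate([382, 300, 620]) cube([41, 376, 41]);
translate([759, 300, 620]) cube([41, 376, 41]);
translate([382, 300, 465]) cube([41, 41, 155]);
translate([759, 300, 465]) cube([41, 41, 155]);


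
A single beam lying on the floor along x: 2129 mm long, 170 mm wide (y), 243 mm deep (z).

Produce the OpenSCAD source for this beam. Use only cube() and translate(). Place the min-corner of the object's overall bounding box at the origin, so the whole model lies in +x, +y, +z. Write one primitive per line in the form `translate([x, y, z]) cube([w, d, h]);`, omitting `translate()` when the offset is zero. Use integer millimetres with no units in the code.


cube([2129, 170, 243]);


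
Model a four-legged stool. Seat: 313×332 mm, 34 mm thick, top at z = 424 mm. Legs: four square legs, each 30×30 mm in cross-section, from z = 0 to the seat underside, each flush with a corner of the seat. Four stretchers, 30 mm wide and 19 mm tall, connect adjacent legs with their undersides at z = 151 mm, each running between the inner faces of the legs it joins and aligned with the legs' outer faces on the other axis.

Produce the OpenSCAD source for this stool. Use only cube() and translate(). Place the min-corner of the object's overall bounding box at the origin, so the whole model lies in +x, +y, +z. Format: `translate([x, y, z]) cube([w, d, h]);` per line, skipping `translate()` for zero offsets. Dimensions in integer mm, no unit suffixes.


translate([0, 0, 390]) cube([313, 332, 34]);
cube([30, 30, 390]);
translate([283, 0, 0]) cube([30, 30, 390]);
translate([0, 302, 0]) cube([30, 30, 390]);
translate([283, 302, 0]) cube([30, 30, 390]);
translate([30, 0, 151]) cube([253, 30, 19]);
translate([30, 302, 151]) cube([253, 30, 19]);
translate([0, 30, 151]) cube([30, 272, 19]);
translate([283, 30, 151]) cube([30, 272, 19]);


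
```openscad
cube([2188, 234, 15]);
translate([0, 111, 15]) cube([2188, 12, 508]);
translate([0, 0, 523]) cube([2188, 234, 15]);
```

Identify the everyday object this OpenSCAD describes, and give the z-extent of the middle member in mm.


An I-beam. The web height is 508 mm.

Two wide flanges with a thin centred web — an I-beam. Overall 538 mm minus two 15 mm flanges gives a web of 538 − 2·15 = 508 mm.


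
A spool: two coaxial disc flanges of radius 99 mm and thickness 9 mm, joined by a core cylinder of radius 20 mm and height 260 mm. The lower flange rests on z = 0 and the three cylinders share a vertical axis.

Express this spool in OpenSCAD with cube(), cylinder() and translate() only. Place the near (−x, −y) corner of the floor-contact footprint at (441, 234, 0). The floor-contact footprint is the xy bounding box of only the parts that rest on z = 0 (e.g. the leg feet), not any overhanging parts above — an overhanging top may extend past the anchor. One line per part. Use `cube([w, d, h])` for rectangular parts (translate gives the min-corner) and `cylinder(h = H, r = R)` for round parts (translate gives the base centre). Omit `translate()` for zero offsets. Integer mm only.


translate([540, 333, 0]) cylinder(h = 9, r = 99);
translate([540, 333, 9]) cylinder(h = 260, r = 20);
translate([540, 333, 269]) cylinder(h = 9, r = 99);


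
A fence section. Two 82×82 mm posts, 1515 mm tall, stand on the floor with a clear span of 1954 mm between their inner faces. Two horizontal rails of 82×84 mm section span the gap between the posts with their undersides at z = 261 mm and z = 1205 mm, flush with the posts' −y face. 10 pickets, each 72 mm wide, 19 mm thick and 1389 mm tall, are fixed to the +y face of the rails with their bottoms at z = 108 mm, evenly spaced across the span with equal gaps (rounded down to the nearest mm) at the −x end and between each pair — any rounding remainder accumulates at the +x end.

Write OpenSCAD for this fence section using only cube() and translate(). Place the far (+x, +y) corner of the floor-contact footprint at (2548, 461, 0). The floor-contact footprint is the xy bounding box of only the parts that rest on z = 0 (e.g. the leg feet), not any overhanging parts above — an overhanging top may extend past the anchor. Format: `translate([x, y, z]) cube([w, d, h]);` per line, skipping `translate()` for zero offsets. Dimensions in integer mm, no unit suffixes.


translate([430, 379, 0]) cube([82, 82, 1515]);
translate([2466, 379, 0]) cube([82, 82, 1515]);
translate([512, 379, 261]) cube([1954, 82, 84]);
translate([512, 379, 1205]) cube([1954, 82, 84]);
translate([624, 461, 108]) cube([72, 19, 1389]);
translate([808, 461, 108]) cube([72, 19, 1389]);
translate([992, 461, 108]) cube([72, 19, 1389]);
translate([1176, 461, 108]) cube([72, 19, 1389]);
translate([1360, 461, 108]) cube([72, 19, 1389]);
translate([1544, 461, 108]) cube([72, 19, 1389]);
translate([1728, 461, 108]) cube([72, 19, 1389]);
translate([1912, 461, 108]) cube([72, 19, 1389]);
translate([2096, 461, 108]) cube([72, 19, 1389]);
translate([2280, 461, 108]) cube([72, 19, 1389]);


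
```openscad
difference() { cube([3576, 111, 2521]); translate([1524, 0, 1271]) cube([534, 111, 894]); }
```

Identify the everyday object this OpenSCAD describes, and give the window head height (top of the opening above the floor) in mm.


A wall with a window opening. The window head height is 2165 mm.

A wall with a rectangular opening subtracted — a window. Sill at z = 1271, opening 894 mm tall, so the head is at 1271 + 894 = 2165 mm.


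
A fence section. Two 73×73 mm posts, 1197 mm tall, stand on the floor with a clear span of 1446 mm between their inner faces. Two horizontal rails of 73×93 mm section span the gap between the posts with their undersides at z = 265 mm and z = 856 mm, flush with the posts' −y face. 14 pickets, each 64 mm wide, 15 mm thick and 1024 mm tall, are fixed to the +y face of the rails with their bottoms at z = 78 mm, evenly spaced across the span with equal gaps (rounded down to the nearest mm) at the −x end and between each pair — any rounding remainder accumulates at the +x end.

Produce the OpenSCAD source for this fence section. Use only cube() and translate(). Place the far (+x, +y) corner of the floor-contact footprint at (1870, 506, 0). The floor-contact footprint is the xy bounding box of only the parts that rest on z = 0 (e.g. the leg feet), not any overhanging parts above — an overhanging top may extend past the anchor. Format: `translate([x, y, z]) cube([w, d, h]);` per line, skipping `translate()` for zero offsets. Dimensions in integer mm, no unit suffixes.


translate([278, 433, 0]) cube([73, 73, 1197]);
translate([1797, 433, 0]) cube([73, 73, 1197]);
translate([351, 433, 265]) cube([1446, 73, 93]);
translate([351, 433, 856]) cube([1446, 73, 93]);
translate([387, 506, 78]) cube([64, 15, 1024]);
translate([487, 506, 78]) cube([64, 15, 1024]);
translate([587, 506, 78]) cube([64, 15, 1024]);
translate([687, 506, 78]) cube([64, 15, 1024]);
translate([787, 506, 78]) cube([64, 15, 1024]);
translate([887, 506, 78]) cube([64, 15, 1024]);
translate([987, 506, 78]) cube([64, 15, 1024]);
translate([1087, 506, 78]) cube([64, 15, 1024]);
translate([1187, 506, 78]) cube([64, 15, 1024]);
translate([1287, 506, 78]) cube([64, 15, 1024]);
translate([1387, 506, 78]) cube([64, 15, 1024]);
translate([1487, 506, 78]) cube([64, 15, 1024]);
translate([1587, 506, 78]) cube([64, 15, 1024]);
translate([1687, 506, 78]) cube([64, 15, 1024]);


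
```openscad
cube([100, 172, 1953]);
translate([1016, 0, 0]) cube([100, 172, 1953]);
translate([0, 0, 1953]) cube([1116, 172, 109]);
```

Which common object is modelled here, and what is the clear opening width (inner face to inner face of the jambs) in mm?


A door frame. The clear opening width is 916 mm.

Two 1953 mm tall posts with a header on top — a door frame. The left jamb is 100 mm wide at x = 0; the right jamb starts at x = 1016. The clear opening is 1016 − 100 = 916 mm.


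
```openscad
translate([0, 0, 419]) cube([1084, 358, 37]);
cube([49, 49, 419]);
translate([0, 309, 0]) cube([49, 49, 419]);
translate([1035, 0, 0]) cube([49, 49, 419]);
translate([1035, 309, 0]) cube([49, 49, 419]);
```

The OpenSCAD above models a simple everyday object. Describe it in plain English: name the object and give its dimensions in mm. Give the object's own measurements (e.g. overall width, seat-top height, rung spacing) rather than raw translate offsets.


A long wooden bench with a 1084 mm (x) × 358 mm (y) seat, 37 mm thick, its top surface 456 mm above the floor. Four 49 mm square legs at the seat corners, flush with the edges, run from z = 0 to the seat underside.


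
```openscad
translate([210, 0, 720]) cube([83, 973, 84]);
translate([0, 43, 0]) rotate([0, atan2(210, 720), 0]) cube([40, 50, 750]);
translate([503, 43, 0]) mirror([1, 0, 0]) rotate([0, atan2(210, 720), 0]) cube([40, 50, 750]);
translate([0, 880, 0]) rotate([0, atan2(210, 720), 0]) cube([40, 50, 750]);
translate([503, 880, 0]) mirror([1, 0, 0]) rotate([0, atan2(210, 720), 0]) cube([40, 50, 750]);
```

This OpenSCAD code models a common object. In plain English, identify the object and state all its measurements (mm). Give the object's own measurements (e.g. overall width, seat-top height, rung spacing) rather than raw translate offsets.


A sawhorse. A 83×973×84 mm beam (x, y, z) sits on two A-frame leg pairs. Each pair is two raked legs of 40×50 mm section (50 mm along y) splaying symmetrically in x. Each leg rises 720 mm vertically over 210 mm of horizontal reach and is 750 mm long along its own axis. Every leg's outer bottom edge rests on the floor and its outer top edge meets a bottom edge of the beam — the left legs (tilting toward +x) meet the beam's −x bottom edge, the right legs (their mirror images, tilting toward −x) meet its +x bottom edge — so the leg tops tuck under the beam, the beam's underside is 720 mm above the floor, and the feet are 503 mm apart outside-to-outside with the beam centred between them. The two leg pairs are set in 43 mm from either end of the beam.


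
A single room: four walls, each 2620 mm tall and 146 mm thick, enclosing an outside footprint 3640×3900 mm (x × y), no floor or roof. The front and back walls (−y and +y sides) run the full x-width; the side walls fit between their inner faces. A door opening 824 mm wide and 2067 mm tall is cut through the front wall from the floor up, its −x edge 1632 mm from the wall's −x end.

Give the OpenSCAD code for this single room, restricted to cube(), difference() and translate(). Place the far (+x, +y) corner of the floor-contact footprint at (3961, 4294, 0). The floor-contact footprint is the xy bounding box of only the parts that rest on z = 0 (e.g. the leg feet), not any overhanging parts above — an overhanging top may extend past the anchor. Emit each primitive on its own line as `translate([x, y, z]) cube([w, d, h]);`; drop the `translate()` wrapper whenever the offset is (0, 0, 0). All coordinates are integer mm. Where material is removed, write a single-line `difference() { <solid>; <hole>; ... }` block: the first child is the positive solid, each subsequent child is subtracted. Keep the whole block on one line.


difference() { translate([321, 394, 0]) cube([3640, 146, 2620]); translate([1953, 394, 0]) cube([824, 146, 2067]); }
translate([321, 4148, 0]) cube([3640, 146, 2620]);
translate([321, 540, 0]) cube([146, 3608, 2620]);
translate([3815, 540, 0]) cube([146, 3608, 2620]);


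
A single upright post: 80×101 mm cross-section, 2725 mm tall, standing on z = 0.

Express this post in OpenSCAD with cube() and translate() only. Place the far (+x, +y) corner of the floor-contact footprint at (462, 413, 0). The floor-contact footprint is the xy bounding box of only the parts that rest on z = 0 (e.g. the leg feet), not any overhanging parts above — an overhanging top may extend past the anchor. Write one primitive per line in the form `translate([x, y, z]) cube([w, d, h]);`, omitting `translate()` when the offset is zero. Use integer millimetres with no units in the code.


translate([382, 312, 0]) cube([80, 101, 2725]);


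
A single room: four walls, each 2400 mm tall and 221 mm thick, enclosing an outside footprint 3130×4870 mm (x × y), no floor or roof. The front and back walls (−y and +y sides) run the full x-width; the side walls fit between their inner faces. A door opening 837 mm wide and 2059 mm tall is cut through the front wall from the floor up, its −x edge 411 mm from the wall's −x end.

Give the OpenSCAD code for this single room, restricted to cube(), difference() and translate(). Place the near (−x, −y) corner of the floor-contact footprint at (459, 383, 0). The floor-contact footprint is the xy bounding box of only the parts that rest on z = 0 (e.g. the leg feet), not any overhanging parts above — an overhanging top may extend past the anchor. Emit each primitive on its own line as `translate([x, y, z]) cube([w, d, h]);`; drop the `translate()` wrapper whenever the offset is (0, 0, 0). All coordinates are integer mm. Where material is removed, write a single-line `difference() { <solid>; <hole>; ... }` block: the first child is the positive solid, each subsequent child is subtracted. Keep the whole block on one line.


difference() { translate([459, 383, 0]) cube([3130, 221, 2400]); translate([870, 383, 0]) cube([837, 221, 2059]); }
translate([459, 5032, 0]) cube([3130, 221, 2400]);
translate([459, 604, 0]) cube([221, 4428, 2400]);
translate([3368, 604, 0]) cube([221, 4428, 2400]);


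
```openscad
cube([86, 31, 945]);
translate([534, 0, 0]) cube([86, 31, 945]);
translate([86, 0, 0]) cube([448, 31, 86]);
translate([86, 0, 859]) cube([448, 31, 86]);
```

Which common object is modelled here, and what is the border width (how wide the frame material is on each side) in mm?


A picture frame. The border width is 86 mm.

Four thin pieces enclosing a rectangular opening — a picture frame. The two full-height stiles are 945 mm tall; the top rail sits at z = 859 and is 86 mm tall, so the border above the opening is 945 − 859 = 86 mm, matching the stile x-width.


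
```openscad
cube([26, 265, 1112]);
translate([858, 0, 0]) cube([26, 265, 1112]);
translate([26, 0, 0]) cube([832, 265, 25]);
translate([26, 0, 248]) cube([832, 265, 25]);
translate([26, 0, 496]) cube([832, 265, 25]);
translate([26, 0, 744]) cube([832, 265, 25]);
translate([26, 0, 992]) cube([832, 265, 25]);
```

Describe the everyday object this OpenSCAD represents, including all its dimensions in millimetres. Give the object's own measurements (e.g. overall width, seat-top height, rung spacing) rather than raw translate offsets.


An open bookshelf. Two side panels, each 26 mm thick, 265 mm deep and 1112 mm tall, stand 884 mm apart (outside-to-outside). Between them sit 5 shelves, each 25 mm thick and 265 mm deep, spanning the full gap between the sides. The bottom shelf rests on the floor (its underside at z = 0) and the clear gap between one shelf's top and the next shelf's underside is 223 mm.


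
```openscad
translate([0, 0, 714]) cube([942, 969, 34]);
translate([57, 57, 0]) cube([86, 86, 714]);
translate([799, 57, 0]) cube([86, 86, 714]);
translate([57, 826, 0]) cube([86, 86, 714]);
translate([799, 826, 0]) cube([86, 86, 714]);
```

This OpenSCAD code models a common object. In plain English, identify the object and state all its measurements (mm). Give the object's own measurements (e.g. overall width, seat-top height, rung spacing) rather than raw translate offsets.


A rectangular dining table. The top is 942×969×34 mm with its upper surface at z = 748 mm. It stands on four 86×86 mm square legs, each inset 57 mm from the nearest pair of top edges, running from the floor to the underside of the top.


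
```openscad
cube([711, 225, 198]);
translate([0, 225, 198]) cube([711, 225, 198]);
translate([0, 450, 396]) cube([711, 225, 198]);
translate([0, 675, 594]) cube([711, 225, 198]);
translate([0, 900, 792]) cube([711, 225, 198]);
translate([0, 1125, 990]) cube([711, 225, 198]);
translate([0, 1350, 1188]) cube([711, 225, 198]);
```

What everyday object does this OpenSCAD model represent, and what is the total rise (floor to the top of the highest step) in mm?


A staircase. The total rise is 1386 mm.

7 identical blocks, each offset up and back from the previous — a staircase. Each step is 198 mm tall and there are 7 of them, so the total rise is 7 × 198 = 1386 mm.


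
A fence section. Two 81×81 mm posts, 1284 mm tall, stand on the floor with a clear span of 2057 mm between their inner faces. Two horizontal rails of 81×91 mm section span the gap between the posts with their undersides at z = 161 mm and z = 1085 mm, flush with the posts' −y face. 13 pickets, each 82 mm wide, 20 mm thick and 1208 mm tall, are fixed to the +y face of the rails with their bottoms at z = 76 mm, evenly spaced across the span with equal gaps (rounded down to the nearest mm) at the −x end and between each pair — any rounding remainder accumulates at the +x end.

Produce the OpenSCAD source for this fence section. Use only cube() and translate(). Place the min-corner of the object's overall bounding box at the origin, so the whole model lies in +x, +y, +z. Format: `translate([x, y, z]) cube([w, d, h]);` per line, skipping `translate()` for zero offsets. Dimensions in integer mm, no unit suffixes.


cube([81, 81, 1284]);
translate([2138, 0, 0]) cube([81, 81, 1284]);
translate([81, 0, 161]) cube([2057, 81, 91]);
translate([81, 0, 1085]) cube([2057, 81, 91]);
translate([151, 81, 76]) cube([82, 20, 1208]);
translate([303, 81, 76]) cube([82, 20, 1208]);
translate([455, 81, 76]) cube([82, 20, 1208]);
translate([607, 81, 76]) cube([82, 20, 1208]);
translate([759, 81, 76]) cube([82, 20, 1208]);
translate([911, 81, 76]) cube([82, 20, 1208]);
translate([1063, 81, 76]) cube([82, 20, 1208]);
translate([1215, 81, 76]) cube([82, 20, 1208]);
translate([1367, 81, 76]) cube([82, 20, 1208]);
translate([1519, 81, 76]) cube([82, 20, 1208]);
translate([1671, 81, 76]) cube([82, 20, 1208]);
translate([1823, 81, 76]) cube([82, 20, 1208]);
translate([1975, 81, 76]) cube([82, 20, 1208]);


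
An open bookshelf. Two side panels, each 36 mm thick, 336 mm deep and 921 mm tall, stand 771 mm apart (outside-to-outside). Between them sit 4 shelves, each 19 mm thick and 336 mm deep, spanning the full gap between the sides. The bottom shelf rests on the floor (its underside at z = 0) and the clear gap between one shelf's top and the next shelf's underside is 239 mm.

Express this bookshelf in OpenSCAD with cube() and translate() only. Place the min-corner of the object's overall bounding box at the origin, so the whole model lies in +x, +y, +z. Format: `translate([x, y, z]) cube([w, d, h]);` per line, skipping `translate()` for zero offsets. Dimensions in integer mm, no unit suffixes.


cube([36, 336, 921]);
translate([735, 0, 0]) cube([36, 336, 921]);
translate([36, 0, 0]) cube([699, 336, 19]);
translate([36, 0, 258]) cube([699, 336, 19]);
translate([36, 0, 516]) cube([699, 336, 19]);
translate([36, 0, 774]) cube([699, 336, 19]);


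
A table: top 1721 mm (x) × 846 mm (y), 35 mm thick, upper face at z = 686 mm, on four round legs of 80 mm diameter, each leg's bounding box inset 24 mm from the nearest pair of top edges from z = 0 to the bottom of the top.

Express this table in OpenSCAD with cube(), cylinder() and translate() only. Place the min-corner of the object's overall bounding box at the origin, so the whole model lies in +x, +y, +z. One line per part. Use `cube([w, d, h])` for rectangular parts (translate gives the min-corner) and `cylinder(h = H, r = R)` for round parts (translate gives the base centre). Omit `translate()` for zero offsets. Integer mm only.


translate([0, 0, 651]) cube([1721, 846, 35]);
translate([64, 64, 0]) cylinder(h = 651, r = 40);
translate([1657, 64, 0]) cylinder(h = 651, r = 40);
translate([64, 782, 0]) cylinder(h = 651, r = 40);
translate([1657, 782, 0]) cylinder(h = 651, r = 40);


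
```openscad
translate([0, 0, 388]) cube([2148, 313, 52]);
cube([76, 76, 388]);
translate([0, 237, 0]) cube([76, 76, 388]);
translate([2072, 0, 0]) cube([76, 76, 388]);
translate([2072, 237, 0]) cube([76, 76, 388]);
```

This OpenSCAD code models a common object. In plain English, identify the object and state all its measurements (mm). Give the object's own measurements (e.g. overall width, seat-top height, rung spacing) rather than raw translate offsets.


A bench: a 2148×313 mm seat slab, 52 mm thick, top at z = 440 mm, on four 76×76 mm square legs flush with the seat corners and standing on z = 0.


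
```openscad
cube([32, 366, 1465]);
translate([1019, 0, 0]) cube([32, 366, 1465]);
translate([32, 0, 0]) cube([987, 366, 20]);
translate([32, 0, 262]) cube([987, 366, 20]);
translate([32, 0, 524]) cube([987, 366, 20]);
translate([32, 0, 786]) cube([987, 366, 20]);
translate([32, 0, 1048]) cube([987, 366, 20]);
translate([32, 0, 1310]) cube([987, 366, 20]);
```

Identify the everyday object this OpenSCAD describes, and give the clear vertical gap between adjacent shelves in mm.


A bookshelf. The clear shelf gap is 242 mm.

Two tall side panels with 6 horizontal boards between them — a bookshelf. The first two shelf undersides are at z = 0 and z = 262; with shelf thickness 20, the clear gap is 262 − 0 − 20 = 242 mm.


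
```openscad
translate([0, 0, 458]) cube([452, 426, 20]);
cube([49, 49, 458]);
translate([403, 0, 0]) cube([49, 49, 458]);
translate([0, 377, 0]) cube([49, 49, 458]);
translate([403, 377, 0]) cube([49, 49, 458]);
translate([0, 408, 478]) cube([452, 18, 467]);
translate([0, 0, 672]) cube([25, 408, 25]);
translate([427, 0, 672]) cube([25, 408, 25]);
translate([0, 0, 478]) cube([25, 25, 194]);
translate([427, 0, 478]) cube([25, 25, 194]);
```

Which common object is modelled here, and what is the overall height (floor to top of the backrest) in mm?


A chair. The overall height is 945 mm.

A slab on four corner posts with a tall panel at the back — a chair. The seat slab sits at z = 458 with thickness 20, and the 467 mm backrest starts at the seat top, so the overall height is 458 + 20 + 467 = 945 mm.


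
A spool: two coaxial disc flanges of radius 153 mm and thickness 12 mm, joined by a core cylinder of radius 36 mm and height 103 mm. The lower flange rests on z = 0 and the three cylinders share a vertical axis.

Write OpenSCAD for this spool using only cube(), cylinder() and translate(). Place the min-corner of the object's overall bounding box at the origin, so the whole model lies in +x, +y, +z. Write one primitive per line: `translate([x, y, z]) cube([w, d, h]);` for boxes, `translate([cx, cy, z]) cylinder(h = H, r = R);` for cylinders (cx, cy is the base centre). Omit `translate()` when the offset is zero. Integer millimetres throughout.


translate([153, 153, 0]) cylinder(h = 12, r = 153);
translate([153, 153, 12]) cylinder(h = 103, r = 36);
translate([153, 153, 115]) cylinder(h = 12, r = 153);


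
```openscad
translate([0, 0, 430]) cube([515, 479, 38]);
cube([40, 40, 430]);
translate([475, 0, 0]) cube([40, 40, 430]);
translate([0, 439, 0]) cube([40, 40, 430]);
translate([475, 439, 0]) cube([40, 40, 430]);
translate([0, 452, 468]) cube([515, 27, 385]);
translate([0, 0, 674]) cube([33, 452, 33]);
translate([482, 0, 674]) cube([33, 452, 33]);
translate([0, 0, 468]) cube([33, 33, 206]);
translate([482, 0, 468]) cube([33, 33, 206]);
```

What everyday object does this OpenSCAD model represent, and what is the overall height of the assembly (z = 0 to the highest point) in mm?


A chair. The overall height is 853 mm.

A slab on four corner posts with a tall panel at the back — a chair. The seat slab sits at z = 430 with thickness 38, and the 385 mm backrest starts at the seat top, so the overall height is 430 + 38 + 385 = 853 mm.


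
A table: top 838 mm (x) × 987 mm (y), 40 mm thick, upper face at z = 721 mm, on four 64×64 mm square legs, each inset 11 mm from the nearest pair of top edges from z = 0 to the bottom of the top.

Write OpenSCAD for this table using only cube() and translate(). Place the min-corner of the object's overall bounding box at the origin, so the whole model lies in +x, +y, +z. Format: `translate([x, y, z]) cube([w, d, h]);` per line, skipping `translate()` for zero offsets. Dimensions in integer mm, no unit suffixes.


// leg_h = 721 - 40 = 681
translate([0, 0, 681]) cube([838, 987, 40]);
translate([11, 11, 0]) cube([64, 64, 681]);
translate([763, 11, 0]) cube([64, 64, 681]);
translate([11, 912, 0]) cube([64, 64, 681]);
translate([763, 912, 0]) cube([64, 64, 681]);


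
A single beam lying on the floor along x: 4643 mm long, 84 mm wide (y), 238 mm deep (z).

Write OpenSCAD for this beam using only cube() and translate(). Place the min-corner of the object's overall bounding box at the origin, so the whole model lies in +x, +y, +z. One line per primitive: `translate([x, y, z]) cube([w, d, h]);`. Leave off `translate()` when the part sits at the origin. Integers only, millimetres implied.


cube([4643, 84, 238]);


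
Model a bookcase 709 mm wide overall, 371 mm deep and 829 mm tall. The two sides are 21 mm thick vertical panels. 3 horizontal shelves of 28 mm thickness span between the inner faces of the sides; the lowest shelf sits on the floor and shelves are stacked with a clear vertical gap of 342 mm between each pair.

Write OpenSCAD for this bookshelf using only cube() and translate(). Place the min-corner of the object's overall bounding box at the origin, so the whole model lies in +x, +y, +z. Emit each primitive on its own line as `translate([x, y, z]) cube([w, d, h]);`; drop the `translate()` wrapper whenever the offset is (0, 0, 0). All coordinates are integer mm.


cube([21, 371, 829]);
translate([688, 0, 0]) cube([21, 371, 829]);
translate([21, 0, 0]) cube([667, 371, 28]);
translate([21, 0, 370]) cube([667, 371, 28]);
translate([21, 0, 740]) cube([667, 371, 28]);


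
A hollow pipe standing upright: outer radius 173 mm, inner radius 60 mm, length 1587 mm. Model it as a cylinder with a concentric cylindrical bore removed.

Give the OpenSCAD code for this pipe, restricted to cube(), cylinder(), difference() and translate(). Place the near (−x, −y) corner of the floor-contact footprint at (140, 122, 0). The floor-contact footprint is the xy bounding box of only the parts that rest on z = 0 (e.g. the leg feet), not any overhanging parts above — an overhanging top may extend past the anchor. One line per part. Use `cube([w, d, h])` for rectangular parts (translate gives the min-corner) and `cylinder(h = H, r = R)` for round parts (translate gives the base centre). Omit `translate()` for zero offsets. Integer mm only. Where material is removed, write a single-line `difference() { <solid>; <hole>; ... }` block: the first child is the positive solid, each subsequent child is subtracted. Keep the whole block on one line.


difference() { translate([313, 295, 0]) cylinder(h = 1587, r = 173); translate([313, 295, 0]) cylinder(h = 1587, r = 60); }


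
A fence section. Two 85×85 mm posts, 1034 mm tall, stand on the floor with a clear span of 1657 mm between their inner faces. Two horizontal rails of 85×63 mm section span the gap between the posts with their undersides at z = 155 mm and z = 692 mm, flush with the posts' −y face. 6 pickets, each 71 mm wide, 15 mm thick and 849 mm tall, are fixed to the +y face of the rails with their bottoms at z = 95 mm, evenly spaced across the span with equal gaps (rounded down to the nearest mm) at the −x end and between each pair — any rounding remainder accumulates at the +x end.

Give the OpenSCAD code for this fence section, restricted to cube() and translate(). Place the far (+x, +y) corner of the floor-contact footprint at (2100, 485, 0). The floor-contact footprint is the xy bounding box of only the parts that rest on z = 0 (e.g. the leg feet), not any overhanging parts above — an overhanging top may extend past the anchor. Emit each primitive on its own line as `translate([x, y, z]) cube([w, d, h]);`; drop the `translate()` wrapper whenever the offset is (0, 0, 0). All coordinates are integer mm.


translate([273, 400, 0]) cube([85, 85, 1034]);
translate([2015, 400, 0]) cube([85, 85, 1034]);
translate([358, 400, 155]) cube([1657, 85, 63]);
translate([358, 400, 692]) cube([1657, 85, 63]);
translate([533, 485, 95]) cube([71, 15, 849]);
translate([779, 485, 95]) cube([71, 15, 849]);
translate([1025, 485, 95]) cube([71, 15, 849]);
translate([1271, 485, 95]) cube([71, 15, 849]);
translate([1517, 485, 95]) cube([71, 15, 849]);
translate([1763, 485, 95]) cube([71, 15, 849]);


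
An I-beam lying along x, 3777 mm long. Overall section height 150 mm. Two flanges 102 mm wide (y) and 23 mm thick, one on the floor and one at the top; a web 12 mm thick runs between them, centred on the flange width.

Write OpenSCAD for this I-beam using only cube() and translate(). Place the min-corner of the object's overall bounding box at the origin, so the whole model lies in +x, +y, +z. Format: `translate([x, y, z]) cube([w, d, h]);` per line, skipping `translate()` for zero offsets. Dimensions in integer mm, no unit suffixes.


cube([3777, 102, 23]);
translate([0, 45, 23]) cube([3777, 12, 104]);
translate([0, 0, 127]) cube([3777, 102, 23]);


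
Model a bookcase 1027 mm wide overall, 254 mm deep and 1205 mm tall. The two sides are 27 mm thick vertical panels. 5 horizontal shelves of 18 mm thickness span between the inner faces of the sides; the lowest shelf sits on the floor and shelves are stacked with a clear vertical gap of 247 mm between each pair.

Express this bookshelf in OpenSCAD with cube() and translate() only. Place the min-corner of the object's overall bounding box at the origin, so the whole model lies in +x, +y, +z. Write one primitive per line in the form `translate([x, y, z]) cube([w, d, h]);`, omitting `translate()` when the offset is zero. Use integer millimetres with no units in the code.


cube([27, 254, 1205]);
translate([1000, 0, 0]) cube([27, 254, 1205]);
translate([27, 0, 0]) cube([973, 254, 18]);
translate([27, 0, 265]) cube([973, 254, 18]);
translate([27, 0, 530]) cube([973, 254, 18]);
translate([27, 0, 795]) cube([973, 254, 18]);
translate([27, 0, 1060]) cube([973, 254, 18]);


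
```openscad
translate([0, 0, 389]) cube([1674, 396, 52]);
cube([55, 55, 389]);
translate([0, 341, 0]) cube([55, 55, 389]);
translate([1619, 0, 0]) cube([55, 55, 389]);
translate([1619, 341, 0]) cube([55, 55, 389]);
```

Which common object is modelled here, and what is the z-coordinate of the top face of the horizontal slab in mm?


A bench. The seat-top height is 441 mm.

A long slab on four corner posts — a bench. The slab sits at z = 389 with thickness 52, so the top is 389 + 52 = 441 mm.


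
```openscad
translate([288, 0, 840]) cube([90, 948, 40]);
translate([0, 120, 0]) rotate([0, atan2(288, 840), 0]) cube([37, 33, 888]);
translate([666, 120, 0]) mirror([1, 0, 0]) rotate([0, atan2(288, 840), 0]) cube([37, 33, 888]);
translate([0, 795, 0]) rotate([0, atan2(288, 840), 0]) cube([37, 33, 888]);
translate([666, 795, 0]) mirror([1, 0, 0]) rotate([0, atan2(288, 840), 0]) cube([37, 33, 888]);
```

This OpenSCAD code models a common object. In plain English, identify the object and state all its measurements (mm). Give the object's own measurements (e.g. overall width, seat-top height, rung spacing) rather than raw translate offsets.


A sawhorse. A 90×948×40 mm beam (x, y, z) sits on two A-frame leg pairs. Each pair is two raked legs of 37×33 mm section (33 mm along y) splaying symmetrically in x. Each leg rises 840 mm vertically over 288 mm of horizontal reach and is 888 mm long along its own axis. Every leg's outer bottom edge rests on the floor and its outer top edge meets a bottom edge of the beam — the left legs (tilting toward +x) meet the beam's −x bottom edge, the right legs (their mirror images, tilting toward −x) meet its +x bottom edge — so the leg tops tuck under the beam, the beam's underside is 840 mm above the floor, and the feet are 666 mm apart outside-to-outside with the beam centred between them. The two leg pairs are set in 120 mm from either end of the beam.


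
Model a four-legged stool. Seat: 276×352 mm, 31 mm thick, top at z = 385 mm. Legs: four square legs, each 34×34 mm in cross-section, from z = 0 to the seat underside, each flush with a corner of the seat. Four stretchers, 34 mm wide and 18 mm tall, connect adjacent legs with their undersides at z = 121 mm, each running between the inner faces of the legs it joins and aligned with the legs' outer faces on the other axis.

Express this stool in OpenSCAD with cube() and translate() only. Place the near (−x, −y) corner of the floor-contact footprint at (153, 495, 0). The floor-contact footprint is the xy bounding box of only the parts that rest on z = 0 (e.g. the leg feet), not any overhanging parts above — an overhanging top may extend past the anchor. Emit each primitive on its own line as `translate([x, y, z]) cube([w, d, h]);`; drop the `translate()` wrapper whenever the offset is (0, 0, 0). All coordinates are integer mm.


// leg_h = 385 - 31 = 354
// stretcher span = 276 - 2*34 = 208
translate([153, 495, 354]) cube([276, 352, 31]);
translate([153, 495, 0]) cube([34, 34, 354]);
translate([395, 495, 0]) cube([34, 34, 354]);
translate([153, 813, 0]) cube([34, 34, 354]);
translate([395, 813, 0]) cube([34, 34, 354]);
translate([187, 495, 121]) cube([208, 34, 18]);
translate([187, 813, 121]) cube([208, 34, 18]);
translate([153, 529, 121]) cube([34, 284, 18]);
translate([395, 529, 121]) cube([34, 284, 18]);


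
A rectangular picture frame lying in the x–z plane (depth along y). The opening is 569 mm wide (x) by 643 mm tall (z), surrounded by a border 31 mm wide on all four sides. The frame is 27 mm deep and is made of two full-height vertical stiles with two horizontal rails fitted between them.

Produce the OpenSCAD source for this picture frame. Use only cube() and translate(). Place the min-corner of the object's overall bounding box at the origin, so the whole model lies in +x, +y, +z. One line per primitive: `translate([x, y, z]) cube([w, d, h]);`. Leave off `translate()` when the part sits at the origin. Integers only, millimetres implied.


cube([31, 27, 705]);
translate([600, 0, 0]) cube([31, 27, 705]);
translate([31, 0, 0]) cube([569, 27, 31]);
translate([31, 0, 674]) cube([569, 27, 31]);


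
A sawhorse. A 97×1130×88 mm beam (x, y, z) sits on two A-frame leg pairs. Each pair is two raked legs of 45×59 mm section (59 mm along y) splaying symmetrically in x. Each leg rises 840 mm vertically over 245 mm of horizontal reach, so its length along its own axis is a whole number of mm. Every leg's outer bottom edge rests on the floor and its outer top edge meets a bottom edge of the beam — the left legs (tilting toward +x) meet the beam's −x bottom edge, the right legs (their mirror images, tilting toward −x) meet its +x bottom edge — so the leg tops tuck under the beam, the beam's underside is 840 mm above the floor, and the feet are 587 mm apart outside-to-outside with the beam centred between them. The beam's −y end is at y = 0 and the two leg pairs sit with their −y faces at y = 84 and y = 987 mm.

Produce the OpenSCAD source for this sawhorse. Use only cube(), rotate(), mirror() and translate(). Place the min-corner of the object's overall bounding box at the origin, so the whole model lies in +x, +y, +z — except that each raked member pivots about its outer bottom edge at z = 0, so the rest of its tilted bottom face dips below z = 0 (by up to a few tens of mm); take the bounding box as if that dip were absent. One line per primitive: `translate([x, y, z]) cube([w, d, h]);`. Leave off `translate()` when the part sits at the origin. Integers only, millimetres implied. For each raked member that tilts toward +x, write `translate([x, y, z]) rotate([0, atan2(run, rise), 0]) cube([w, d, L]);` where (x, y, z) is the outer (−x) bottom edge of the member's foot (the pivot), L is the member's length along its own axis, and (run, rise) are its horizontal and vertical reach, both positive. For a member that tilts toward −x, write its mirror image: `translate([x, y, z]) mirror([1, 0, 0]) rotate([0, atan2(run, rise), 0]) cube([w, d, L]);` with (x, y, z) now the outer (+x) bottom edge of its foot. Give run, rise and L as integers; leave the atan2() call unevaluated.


// leg length = √(245² + 840²) = 875
// right-leg outer foot x = 2·245 + 97 = 587
// beam min-corner = (245, 0, 840)
translate([245, 0, 840]) cube([97, 1130, 88]);
translate([0, 84, 0]) rotate([0, atan2(245, 840), 0]) cube([45, 59, 875]);
translate([587, 84, 0]) mirror([1, 0, 0]) rotate([0, atan2(245, 840), 0]) cube([45, 59, 875]);
translate([0, 987, 0]) rotate([0, atan2(245, 840), 0]) cube([45, 59, 875]);
translate([587, 987, 0]) mirror([1, 0, 0]) rotate([0, atan2(245, 840), 0]) cube([45, 59, 875]);
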